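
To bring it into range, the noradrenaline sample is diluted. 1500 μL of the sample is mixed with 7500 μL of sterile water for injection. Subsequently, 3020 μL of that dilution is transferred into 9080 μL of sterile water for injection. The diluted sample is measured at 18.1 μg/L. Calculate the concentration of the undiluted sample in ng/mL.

Overall dilution factor = 6 × 4.007 = 24.0.
Original = 18.1 μg/L × 24.0 = 435 μg/L = 435 ng/mL.

435 ng/mL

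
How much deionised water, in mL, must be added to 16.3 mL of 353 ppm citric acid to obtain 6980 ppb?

808 mL

6980 ppb = 6.98 ppm.
V₂ = C₁V₁/C₂ = 353 × 16.3 / 6.98 = 824 mL.
Diluent to add = V₂ − V₁ = 824 − 16.3 = 808 mL.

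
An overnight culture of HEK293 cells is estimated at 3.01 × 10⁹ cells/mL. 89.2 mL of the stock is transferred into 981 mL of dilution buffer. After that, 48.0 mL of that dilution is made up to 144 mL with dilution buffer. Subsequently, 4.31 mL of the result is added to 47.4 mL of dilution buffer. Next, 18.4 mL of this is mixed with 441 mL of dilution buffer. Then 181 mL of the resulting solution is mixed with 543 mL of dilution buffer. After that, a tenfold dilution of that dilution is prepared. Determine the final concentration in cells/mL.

Overall dilution factor = 12.00 × 3 × 12.00 × 24.97 × 4 × 10 = 4.31 × 10⁵.
3.01 × 10⁹ cells/mL / 4.31 × 10⁵ = 6980 cells/mL.

6980 cells/mL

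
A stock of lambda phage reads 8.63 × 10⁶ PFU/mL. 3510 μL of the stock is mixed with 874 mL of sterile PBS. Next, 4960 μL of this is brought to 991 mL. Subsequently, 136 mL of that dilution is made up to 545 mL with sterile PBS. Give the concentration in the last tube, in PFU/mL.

43.1 PFU/mL

Overall dilution factor = 250.0 × 199.8 × 4.007 = 2.00 × 10⁵.
8.63 × 10⁶ PFU/mL / 2.00 × 10⁵ = 43.1 PFU/mL.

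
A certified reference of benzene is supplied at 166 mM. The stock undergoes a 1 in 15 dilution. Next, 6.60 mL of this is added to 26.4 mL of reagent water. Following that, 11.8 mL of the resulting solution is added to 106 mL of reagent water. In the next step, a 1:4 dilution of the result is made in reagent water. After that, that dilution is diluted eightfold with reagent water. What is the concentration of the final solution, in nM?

6930 nM

Overall dilution factor = 15 × 5 × 9.983 × 4 × 8 = 2.40 × 10⁴.
166 mM / 2.40 × 10⁴ = 6.93 × 10⁻³ mM = 6930 nM.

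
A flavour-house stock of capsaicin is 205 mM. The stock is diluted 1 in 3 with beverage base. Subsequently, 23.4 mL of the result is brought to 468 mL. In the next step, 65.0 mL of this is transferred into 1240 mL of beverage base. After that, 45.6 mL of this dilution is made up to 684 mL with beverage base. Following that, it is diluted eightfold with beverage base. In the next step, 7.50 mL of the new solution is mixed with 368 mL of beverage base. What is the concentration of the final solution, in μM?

0.0283 μM

Overall dilution factor = 3 × 20 × 20.08 × 15 × 8 × 50.07 = 7.24 × 10⁶.
205 mM / 7.24 × 10⁶ = 2.83 × 10⁻⁵ mM = 0.0283 μM.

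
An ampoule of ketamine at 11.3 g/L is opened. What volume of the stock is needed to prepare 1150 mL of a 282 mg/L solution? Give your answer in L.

0.0287 L

282 mg/L = 0.282 g/L.
V₁ = C₂V₂/C₁ = 0.282 × 1150 / 11.3 = 28.7 mL = 0.0287 L.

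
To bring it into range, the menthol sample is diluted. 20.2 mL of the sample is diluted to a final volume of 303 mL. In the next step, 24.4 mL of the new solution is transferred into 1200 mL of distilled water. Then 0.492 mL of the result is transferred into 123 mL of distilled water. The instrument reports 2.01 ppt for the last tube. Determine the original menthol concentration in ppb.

Overall dilution factor = 15 × 50.18 × 251 = 1.89 × 10⁵.
Original = 2.01 ppt × 1.89 × 10⁵ = 3.80 × 10⁵ ppt = 380 ppb.

380 ppb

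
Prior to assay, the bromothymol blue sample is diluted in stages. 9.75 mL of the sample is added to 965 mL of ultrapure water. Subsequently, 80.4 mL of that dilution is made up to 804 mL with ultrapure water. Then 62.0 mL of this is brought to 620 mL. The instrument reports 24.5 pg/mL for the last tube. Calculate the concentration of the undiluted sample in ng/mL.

245 ng/mL

Overall dilution factor = 99.97 × 10 × 10 = 9997.
Original = 24.5 pg/mL × 9997 = 2.45 × 10⁵ pg/mL = 245 ng/mL.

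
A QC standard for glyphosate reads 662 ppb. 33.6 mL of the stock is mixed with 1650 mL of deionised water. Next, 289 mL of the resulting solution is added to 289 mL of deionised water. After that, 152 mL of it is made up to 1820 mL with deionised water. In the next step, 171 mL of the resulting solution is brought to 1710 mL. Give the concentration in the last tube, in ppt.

Overall dilution factor = 50.11 × 2 × 11.97 × 10 = 1.20 × 10⁴.
662 ppb / 1.20 × 10⁴ = 0.0552 ppb = 55.2 ppt.

55.2 ppt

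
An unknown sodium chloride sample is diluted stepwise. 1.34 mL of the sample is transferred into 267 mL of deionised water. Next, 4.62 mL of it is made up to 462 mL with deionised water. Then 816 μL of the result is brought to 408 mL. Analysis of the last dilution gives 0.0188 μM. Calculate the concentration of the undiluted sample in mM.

188 mM

Overall dilution factor = 200.3 × 100 × 500 = 1.00 × 10⁷.
Original = 0.0188 μM × 1.00 × 10⁷ = 1.88 × 10⁵ μM = 188 mM.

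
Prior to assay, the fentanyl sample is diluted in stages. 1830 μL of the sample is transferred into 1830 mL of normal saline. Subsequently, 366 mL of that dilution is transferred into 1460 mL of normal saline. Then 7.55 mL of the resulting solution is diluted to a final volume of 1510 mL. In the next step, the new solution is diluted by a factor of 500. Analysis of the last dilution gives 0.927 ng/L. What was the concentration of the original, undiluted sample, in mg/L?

463 mg/L

Overall dilution factor = 1001 × 4.989 × 200 × 500 = 4.99 × 10⁸.
Original = 0.927 ng/L × 4.99 × 10⁸ = 4.63 × 10⁸ ng/L = 463 mg/L.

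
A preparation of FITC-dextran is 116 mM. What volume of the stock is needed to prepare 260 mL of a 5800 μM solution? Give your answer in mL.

5800 μM = 5.80 mM.
V₁ = C₂V₂/C₁ = 5.80 × 260 / 116 = 13.0 mL.

13.0 mL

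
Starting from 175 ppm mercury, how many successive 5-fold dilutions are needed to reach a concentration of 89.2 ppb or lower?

Need 5ⁿ ≥ 1962, so n ≥ log(1962)/log(5) = 4.71.
Minimum whole steps: n = 5.

5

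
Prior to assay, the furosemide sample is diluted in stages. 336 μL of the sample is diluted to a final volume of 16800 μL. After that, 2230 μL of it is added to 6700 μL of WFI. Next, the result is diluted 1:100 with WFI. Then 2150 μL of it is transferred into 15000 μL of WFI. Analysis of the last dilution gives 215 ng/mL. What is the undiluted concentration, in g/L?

34.3 g/L

Overall dilution factor = 50 × 4.004 × 100 × 7.977 = 1.60 × 10⁵.
Original = 215 ng/mL × 1.60 × 10⁵ = 3.43 × 10⁷ ng/mL = 34.3 g/L.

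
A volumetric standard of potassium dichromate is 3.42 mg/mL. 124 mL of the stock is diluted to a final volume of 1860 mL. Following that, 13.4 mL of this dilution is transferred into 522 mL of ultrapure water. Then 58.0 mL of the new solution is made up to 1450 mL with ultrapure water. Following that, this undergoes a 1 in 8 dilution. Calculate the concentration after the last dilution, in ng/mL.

Overall dilution factor = 15 × 39.96 × 25 × 8 = 1.20 × 10⁵.
3.42 mg/mL / 1.20 × 10⁵ = 2.85 × 10⁻⁵ mg/mL = 28.5 ng/mL.

28.5 ng/mL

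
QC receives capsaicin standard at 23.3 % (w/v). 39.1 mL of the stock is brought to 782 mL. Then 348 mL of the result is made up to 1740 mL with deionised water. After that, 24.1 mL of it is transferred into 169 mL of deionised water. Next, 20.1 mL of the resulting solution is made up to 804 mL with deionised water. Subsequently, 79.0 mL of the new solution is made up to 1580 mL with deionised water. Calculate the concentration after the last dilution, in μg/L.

363 μg/L

Overall dilution factor = 20 × 5 × 8.012 × 40 × 20 = 6.41 × 10⁵.
23.3 % (w/v) / 6.41 × 10⁵ = 3.63 × 10⁻⁵ % (w/v) = 363 μg/L.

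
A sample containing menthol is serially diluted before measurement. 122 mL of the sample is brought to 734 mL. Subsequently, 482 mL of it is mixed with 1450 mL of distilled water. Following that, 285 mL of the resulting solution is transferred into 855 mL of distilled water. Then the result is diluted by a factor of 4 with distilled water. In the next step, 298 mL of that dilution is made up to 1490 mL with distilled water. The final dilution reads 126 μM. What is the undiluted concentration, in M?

0.243 M

Overall dilution factor = 6.016 × 4.008 × 4 × 4 × 5 = 1929.
Original = 126 μM × 1929 = 2.43 × 10⁵ μM = 0.243 M.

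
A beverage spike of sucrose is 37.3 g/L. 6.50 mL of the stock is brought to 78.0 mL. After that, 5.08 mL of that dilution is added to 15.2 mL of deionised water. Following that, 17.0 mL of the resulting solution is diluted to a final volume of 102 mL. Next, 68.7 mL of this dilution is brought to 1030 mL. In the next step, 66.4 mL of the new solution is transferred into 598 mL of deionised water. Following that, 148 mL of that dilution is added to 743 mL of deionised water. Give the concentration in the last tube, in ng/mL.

Overall dilution factor = 12 × 3.992 × 6 × 14.99 × 10.01 × 6.020 = 2.60 × 10⁵.
37.3 g/L / 2.60 × 10⁵ = 1.44 × 10⁻⁴ g/L = 144 ng/mL.

144 ng/mL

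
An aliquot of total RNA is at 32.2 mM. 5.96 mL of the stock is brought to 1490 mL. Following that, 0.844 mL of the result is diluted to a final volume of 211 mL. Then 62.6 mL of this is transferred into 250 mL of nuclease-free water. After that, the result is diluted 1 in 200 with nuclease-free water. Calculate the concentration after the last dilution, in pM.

516 pM

Overall dilution factor = 250 × 250 × 4.994 × 200 = 6.24 × 10⁷.
32.2 mM / 6.24 × 10⁷ = 5.16 × 10⁻⁷ mM = 516 pM.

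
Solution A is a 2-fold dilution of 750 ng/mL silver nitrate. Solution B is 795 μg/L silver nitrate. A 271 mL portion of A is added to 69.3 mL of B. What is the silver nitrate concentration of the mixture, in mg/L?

0.461 mg/L

C_A = 750 ng/mL / 2 = 375 ng/mL.
C_B = 795 μg/L = 795 ng/mL.
C_mix = (C_A·V_A + C_B·V_B)/(V_A + V_B) = (375×271 + 795×69.3) / 340.3 = 461 ng/mL = 0.461 mg/L.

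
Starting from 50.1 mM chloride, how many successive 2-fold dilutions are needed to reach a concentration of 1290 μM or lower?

Need 2ⁿ ≥ 38.8, so n ≥ log(38.8)/log(2) = 5.28.
Minimum whole steps: n = 6.

6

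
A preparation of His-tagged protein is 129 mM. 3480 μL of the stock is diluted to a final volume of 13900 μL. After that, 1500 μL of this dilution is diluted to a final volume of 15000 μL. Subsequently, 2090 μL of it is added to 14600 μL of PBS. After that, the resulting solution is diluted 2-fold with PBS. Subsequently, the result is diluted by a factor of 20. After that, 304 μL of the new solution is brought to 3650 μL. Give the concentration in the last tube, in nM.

Overall dilution factor = 3.994 × 10 × 7.986 × 2 × 20 × 12.01 = 1.53 × 10⁵.
129 mM / 1.53 × 10⁵ = 8.42 × 10⁻⁴ mM = 842 nM.

842 nM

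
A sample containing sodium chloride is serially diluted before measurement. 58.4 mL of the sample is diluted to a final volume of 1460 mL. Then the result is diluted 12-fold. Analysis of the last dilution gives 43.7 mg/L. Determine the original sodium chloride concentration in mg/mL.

Overall dilution factor = 25 × 12 = 300.
Original = 43.7 mg/L × 300 = 1.31 × 10⁴ mg/L = 13.1 mg/mL.

13.1 mg/mL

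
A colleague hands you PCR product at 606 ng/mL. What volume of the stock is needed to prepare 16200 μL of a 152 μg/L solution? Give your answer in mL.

4.06 mL

152 μg/L = 152 ng/mL.
V₁ = C₂V₂/C₁ = 152 × 16200 / 606 = 4063 μL = 4.06 mL.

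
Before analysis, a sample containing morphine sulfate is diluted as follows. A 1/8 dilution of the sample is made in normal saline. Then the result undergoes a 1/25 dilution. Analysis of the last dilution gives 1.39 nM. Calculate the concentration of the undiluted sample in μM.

0.278 μM

Overall dilution factor = 8 × 25 = 200.
Original = 1.39 nM × 200 = 278 nM = 0.278 μM.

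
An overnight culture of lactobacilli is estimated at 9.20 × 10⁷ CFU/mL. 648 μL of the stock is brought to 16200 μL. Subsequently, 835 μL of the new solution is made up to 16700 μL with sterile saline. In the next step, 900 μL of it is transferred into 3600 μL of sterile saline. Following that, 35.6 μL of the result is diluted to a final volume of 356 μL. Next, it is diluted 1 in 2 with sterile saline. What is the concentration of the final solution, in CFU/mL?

Overall dilution factor = 25 × 20 × 5 × 10 × 2 = 5.00 × 10⁴.
9.20 × 10⁷ CFU/mL / 5.00 × 10⁴ = 1840 CFU/mL.

1840 CFU/mL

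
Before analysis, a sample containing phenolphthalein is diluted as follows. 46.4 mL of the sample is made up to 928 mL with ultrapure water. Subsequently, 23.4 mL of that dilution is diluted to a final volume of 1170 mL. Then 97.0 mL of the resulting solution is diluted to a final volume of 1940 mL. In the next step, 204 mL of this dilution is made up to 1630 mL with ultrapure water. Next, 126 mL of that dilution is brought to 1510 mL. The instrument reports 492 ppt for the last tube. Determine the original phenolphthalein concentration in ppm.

942 ppm

Overall dilution factor = 20 × 50 × 20 × 7.990 × 11.98 = 1.92 × 10⁶.
Original = 492 ppt × 1.92 × 10⁶ = 9.42 × 10⁸ ppt = 942 ppm.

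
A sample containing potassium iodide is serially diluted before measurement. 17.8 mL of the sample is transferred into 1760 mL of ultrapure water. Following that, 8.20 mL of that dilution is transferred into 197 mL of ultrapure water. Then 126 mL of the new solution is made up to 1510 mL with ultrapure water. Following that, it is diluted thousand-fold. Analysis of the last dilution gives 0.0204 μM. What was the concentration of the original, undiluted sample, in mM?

611 mM

Overall dilution factor = 99.88 × 25.02 × 11.98 × 1000 = 3.00 × 10⁷.
Original = 0.0204 μM × 3.00 × 10⁷ = 6.11 × 10⁵ μM = 611 mM.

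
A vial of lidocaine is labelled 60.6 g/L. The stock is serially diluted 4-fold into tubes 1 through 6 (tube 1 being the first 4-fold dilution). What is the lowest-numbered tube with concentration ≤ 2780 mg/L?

tube 3

Tube n has concentration 60.6 g/L / 4ⁿ.
Need 4ⁿ ≥ 60.6 g/L / 2780 mg/L = 21.8, so n ≥ 2.22.
First such tube: n = 3.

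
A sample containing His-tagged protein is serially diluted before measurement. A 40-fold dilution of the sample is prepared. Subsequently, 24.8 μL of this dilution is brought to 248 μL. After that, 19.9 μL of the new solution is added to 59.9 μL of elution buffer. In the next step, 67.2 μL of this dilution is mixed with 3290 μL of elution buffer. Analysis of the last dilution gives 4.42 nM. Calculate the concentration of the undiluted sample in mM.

0.354 mM

Overall dilution factor = 40 × 10 × 4.010 × 49.96 = 8.01 × 10⁴.
Original = 4.42 nM × 8.01 × 10⁴ = 3.54 × 10⁵ nM = 0.354 mM.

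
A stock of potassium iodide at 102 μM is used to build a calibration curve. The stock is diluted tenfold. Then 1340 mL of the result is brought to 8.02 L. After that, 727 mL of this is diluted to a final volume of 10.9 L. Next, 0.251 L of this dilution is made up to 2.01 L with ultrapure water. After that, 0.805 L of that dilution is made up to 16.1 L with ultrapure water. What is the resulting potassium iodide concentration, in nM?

Overall dilution factor = 10 × 5.985 × 14.99 × 8.008 × 20 = 1.44 × 10⁵.
102 μM / 1.44 × 10⁵ = 7.10 × 10⁻⁴ μM = 0.710 nM.

0.710 nM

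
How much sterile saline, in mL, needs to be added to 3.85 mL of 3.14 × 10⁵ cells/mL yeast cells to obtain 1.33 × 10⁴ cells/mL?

87.0 mL

V₂ = C₁V₁/C₂ = 3.14 × 10⁵ × 3.85 / 1.33 × 10⁴ = 90.9 mL.
Diluent to add = V₂ − V₁ = 90.9 − 3.85 = 87.0 mL.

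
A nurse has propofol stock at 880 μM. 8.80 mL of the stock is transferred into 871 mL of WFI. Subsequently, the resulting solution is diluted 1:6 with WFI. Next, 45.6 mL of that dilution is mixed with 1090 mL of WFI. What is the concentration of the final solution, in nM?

Overall dilution factor = 99.98 × 6 × 24.90 = 1.49 × 10⁴.
880 μM / 1.49 × 10⁴ = 0.0589 μM = 58.9 nM.

58.9 nM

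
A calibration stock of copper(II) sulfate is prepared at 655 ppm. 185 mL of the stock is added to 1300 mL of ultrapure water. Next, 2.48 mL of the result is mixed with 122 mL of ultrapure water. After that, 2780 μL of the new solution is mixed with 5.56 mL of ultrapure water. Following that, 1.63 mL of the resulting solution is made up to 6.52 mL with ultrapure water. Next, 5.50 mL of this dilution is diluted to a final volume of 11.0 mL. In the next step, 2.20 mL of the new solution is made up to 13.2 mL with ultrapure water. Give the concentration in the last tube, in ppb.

Overall dilution factor = 8.027 × 50.19 × 3 × 4 × 2 × 6 = 5.80 × 10⁴.
655 ppm / 5.80 × 10⁴ = 0.0113 ppm = 11.3 ppb.

11.3 ppb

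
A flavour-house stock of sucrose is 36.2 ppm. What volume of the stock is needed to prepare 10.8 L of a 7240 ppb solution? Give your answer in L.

7240 ppb = 7.24 ppm.
V₁ = C₂V₂/C₁ = 7.24 × 10.8 / 36.2 = 2.16 L.

2.16 L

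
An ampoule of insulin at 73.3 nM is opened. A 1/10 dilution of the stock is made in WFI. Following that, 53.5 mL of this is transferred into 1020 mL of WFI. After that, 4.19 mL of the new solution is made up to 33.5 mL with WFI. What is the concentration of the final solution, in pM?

Overall dilution factor = 10 × 20.07 × 7.995 = 1604.
73.3 nM / 1604 = 0.0457 nM = 45.7 pM.

45.7 pM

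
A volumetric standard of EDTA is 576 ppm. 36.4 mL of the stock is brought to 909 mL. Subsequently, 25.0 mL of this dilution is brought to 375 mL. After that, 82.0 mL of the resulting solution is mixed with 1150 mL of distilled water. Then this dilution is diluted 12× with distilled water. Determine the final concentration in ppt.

Overall dilution factor = 24.97 × 15 × 15.02 × 12 = 6.75 × 10⁴.
576 ppm / 6.75 × 10⁴ = 8.53 × 10⁻³ ppm = 8530 ppt.

8530 ppt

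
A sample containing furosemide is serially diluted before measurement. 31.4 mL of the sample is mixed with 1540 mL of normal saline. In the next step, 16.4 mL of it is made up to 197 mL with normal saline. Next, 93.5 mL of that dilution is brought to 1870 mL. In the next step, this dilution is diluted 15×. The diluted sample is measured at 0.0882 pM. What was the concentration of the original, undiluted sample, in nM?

15.9 nM

Overall dilution factor = 50.04 × 12.01 × 20 × 15 = 1.80 × 10⁵.
Original = 0.0882 pM × 1.80 × 10⁵ = 1.59 × 10⁴ pM = 15.9 nM.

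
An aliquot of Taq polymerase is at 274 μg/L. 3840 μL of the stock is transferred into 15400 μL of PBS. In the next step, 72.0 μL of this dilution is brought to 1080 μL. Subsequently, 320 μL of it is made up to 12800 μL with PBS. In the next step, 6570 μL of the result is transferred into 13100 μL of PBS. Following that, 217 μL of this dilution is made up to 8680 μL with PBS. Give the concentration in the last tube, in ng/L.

Overall dilution factor = 5.010 × 15 × 40 × 2.994 × 40 = 3.60 × 10⁵.
274 μg/L / 3.60 × 10⁵ = 7.61 × 10⁻⁴ μg/L = 0.761 ng/L.

0.761 ng/L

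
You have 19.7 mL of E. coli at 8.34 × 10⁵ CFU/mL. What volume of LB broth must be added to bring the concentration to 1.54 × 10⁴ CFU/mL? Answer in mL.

1050 mL

V₂ = C₁V₁/C₂ = 8.34 × 10⁵ × 19.7 / 1.54 × 10⁴ = 1067 mL.
Diluent to add = V₂ − V₁ = 1067 − 19.7 = 1050 mL.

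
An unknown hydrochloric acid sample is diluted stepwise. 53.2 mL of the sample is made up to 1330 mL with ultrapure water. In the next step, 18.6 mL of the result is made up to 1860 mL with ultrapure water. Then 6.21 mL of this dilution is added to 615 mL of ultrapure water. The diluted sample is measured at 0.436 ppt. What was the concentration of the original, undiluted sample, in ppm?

0.109 ppm

Overall dilution factor = 25 × 100 × 100.0 = 2.50 × 10⁵.
Original = 0.436 ppt × 2.50 × 10⁵ = 1.09 × 10⁵ ppt = 0.109 ppm.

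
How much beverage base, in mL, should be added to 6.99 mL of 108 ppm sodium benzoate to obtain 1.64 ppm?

V₂ = C₁V₁/C₂ = 108 × 6.99 / 1.64 = 460 mL.
Diluent to add = V₂ − V₁ = 460 − 6.99 = 453 mL.

453 mL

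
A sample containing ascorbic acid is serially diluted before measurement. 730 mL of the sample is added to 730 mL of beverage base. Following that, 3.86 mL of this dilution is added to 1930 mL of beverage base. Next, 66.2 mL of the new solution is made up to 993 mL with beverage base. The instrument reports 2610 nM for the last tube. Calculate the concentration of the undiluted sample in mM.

39.2 mM

Overall dilution factor = 2 × 501 × 15 = 1.50 × 10⁴.
Original = 2610 nM × 1.50 × 10⁴ = 3.92 × 10⁷ nM = 39.2 mM.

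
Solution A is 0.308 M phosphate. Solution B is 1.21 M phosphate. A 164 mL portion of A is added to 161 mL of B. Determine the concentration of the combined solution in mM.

755 mM

C_mix = (C_A·V_A + C_B·V_B)/(V_A + V_B) = (0.308×164 + 1.21×161) / 325.0 = 0.755 M = 755 mM.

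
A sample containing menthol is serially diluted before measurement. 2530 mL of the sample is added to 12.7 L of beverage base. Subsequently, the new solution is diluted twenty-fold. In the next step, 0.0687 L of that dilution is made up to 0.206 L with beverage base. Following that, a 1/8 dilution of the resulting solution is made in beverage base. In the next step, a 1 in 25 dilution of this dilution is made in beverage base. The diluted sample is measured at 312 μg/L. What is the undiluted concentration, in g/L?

22.5 g/L

Overall dilution factor = 6.020 × 20 × 2.999 × 8 × 25 = 7.22 × 10⁴.
Original = 312 μg/L × 7.22 × 10⁴ = 2.25 × 10⁷ μg/L = 22.5 g/L.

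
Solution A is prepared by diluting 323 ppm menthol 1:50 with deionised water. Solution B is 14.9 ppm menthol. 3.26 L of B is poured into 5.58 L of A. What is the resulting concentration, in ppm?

C_A = 323 ppm / 50 = 6.46 ppm.
C_mix = (C_A·V_A + C_B·V_B)/(V_A + V_B) = (6.46×5.58 + 14.9×3.26) / 8.840 = 9.57 ppm.

9.57 ppm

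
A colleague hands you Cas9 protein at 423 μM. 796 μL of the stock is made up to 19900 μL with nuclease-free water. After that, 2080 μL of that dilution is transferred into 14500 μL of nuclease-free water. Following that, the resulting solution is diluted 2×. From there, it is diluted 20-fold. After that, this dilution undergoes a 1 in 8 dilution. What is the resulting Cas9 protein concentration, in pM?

6630 pM

Overall dilution factor = 25 × 7.971 × 2 × 20 × 8 = 6.38 × 10⁴.
423 μM / 6.38 × 10⁴ = 6.63 × 10⁻³ μM = 6630 pM.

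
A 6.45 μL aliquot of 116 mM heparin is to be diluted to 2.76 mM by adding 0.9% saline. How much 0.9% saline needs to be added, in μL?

V₂ = C₁V₁/C₂ = 116 × 6.45 / 2.76 = 271 μL.
Diluent to add = V₂ − V₁ = 271 − 6.45 = 265 μL.

265 μL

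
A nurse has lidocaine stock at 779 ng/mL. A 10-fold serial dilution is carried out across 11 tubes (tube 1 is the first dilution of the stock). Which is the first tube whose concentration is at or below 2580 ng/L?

Tube n has concentration 779 ng/mL / 10ⁿ.
Need 10ⁿ ≥ 779 ng/mL / 2580 ng/L = 302, so n ≥ 2.48.
First such tube: n = 3.

tube 3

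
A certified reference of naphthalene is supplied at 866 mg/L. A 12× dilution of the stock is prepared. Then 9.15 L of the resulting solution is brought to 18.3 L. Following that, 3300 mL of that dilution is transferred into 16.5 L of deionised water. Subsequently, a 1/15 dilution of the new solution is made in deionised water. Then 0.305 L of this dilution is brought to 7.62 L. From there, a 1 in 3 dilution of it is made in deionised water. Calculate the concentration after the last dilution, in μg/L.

5.35 μg/L

Overall dilution factor = 12 × 2 × 6 × 15 × 24.98 × 3 = 1.62 × 10⁵.
866 mg/L / 1.62 × 10⁵ = 5.35 × 10⁻³ mg/L = 5.35 μg/L.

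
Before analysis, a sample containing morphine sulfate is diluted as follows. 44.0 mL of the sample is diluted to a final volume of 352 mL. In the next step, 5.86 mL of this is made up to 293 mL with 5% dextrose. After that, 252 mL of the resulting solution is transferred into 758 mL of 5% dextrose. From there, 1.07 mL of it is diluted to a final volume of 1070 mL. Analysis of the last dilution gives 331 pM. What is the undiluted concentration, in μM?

Overall dilution factor = 8 × 50 × 4.008 × 1000 = 1.60 × 10⁶.
Original = 331 pM × 1.60 × 10⁶ = 5.31 × 10⁸ pM = 531 μM.

531 μM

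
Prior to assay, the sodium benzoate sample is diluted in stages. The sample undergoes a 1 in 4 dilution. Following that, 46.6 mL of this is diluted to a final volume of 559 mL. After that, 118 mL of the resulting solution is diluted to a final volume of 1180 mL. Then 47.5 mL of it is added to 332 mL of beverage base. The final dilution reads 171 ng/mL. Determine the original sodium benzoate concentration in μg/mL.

656 μg/mL

Overall dilution factor = 4 × 12.00 × 10 × 7.989 = 3834.
Original = 171 ng/mL × 3834 = 6.56 × 10⁵ ng/mL = 656 μg/mL.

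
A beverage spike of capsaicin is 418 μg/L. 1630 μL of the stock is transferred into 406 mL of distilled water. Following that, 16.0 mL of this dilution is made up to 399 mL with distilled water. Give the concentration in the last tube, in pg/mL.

67.0 pg/mL

Overall dilution factor = 250.1 × 24.94 = 6236.
418 μg/L / 6236 = 0.0670 μg/L = 67.0 pg/mL.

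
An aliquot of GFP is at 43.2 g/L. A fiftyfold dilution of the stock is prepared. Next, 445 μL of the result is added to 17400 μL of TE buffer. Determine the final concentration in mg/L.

21.5 mg/L

Overall dilution factor = 50 × 40.10 = 2005.
43.2 g/L / 2005 = 0.0215 g/L = 21.5 mg/L.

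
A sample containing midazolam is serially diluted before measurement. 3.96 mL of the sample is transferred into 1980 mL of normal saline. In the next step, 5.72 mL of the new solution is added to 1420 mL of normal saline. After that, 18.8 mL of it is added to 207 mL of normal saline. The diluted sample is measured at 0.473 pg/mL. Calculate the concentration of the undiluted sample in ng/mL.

Overall dilution factor = 501 × 249.3 × 12.01 = 1.50 × 10⁶.
Original = 0.473 pg/mL × 1.50 × 10⁶ = 7.09 × 10⁵ pg/mL = 709 ng/mL.

709 ng/mL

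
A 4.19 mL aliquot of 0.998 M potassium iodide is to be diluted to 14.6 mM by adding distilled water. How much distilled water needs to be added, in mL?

282 mL

14.6 mM = 0.0146 M.
V₂ = C₁V₁/C₂ = 0.998 × 4.19 / 0.0146 = 286 mL.
Diluent to add = V₂ − V₁ = 286 − 4.19 = 282 mL.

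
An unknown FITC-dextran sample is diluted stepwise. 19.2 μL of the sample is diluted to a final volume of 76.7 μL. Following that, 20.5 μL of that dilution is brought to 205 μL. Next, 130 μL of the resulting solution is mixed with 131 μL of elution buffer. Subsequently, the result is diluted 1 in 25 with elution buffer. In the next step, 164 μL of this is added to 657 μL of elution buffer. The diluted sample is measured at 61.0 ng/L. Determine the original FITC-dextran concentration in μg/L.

612 μg/L

Overall dilution factor = 3.995 × 10 × 2.008 × 25 × 5.006 = 1.00 × 10⁴.
Original = 61.0 ng/L × 1.00 × 10⁴ = 6.12 × 10⁵ ng/L = 612 μg/L.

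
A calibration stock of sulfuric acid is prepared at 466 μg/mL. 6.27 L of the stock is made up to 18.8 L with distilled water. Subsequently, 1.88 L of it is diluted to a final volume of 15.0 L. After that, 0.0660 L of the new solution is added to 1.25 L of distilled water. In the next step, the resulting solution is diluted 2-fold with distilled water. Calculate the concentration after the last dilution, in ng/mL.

488 ng/mL

Overall dilution factor = 2.998 × 7.979 × 19.94 × 2 = 954.
466 μg/mL / 954 = 0.488 μg/mL = 488 ng/mL.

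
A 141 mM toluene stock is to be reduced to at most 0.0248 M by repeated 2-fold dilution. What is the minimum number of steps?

Need 2ⁿ ≥ 5.69, so n ≥ log(5.69)/log(2) = 2.51.
Minimum whole steps: n = 3.

3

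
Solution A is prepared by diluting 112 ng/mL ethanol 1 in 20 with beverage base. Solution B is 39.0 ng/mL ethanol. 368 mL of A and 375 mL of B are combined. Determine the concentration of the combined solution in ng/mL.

22.5 ng/mL

C_A = 112 ng/mL / 20 = 5.60 ng/mL.
C_mix = (C_A·V_A + C_B·V_B)/(V_A + V_B) = (5.60×368 + 39.0×375) / 743.0 = 22.5 ng/mL.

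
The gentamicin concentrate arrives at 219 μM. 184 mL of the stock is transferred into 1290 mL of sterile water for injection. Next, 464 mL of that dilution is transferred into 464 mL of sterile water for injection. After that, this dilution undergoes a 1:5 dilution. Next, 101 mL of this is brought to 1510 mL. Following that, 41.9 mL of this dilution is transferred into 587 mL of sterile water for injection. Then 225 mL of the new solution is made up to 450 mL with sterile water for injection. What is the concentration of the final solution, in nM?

6.09 nM

Overall dilution factor = 8.011 × 2 × 5 × 14.95 × 15.01 × 2 = 3.60 × 10⁴.
219 μM / 3.60 × 10⁴ = 6.09 × 10⁻³ μM = 6.09 nM.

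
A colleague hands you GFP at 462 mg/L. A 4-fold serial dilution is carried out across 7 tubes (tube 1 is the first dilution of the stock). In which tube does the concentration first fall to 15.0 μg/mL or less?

tube 3

Tube n has concentration 462 mg/L / 4ⁿ.
Need 4ⁿ ≥ 462 mg/L / 15.0 μg/mL = 30.8, so n ≥ 2.47.
First such tube: n = 3.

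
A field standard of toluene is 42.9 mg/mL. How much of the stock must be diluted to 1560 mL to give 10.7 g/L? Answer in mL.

10.7 g/L = 10.7 mg/mL.
V₁ = C₂V₂/C₁ = 10.7 × 1560 / 42.9 = 389 mL.

389 mL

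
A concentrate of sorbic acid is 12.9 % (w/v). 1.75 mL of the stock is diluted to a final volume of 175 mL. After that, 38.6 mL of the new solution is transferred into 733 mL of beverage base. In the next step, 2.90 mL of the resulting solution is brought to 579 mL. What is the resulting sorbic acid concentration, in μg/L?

323 μg/L

Overall dilution factor = 100 × 19.99 × 199.7 = 3.99 × 10⁵.
12.9 % (w/v) / 3.99 × 10⁵ = 3.23 × 10⁻⁵ % (w/v) = 323 μg/L.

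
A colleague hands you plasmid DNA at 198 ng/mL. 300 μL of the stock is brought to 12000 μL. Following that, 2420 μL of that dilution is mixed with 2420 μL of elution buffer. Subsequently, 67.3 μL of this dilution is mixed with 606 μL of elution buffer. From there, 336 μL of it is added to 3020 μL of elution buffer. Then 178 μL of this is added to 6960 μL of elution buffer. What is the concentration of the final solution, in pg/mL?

0.618 pg/mL

Overall dilution factor = 40 × 2 × 10.00 × 9.988 × 40.10 = 3.21 × 10⁵.
198 ng/mL / 3.21 × 10⁵ = 6.18 × 10⁻⁴ ng/mL = 0.618 pg/mL.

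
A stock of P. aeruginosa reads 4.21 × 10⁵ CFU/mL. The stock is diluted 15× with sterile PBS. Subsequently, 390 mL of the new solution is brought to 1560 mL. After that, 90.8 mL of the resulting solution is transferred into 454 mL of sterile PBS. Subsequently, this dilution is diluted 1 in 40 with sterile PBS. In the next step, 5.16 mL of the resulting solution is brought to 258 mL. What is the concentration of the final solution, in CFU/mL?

0.585 CFU/mL

Overall dilution factor = 15 × 4 × 6 × 40 × 50 = 7.20 × 10⁵.
4.21 × 10⁵ CFU/mL / 7.20 × 10⁵ = 0.585 CFU/mL.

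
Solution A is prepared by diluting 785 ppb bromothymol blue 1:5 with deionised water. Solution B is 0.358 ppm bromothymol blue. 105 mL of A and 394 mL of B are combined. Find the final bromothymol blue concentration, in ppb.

316 ppb

C_A = 785 ppb / 5 = 157 ppb.
C_B = 0.358 ppm = 358 ppb.
C_mix = (C_A·V_A + C_B·V_B)/(V_A + V_B) = (157×105 + 358×394) / 499.0 = 316 ppb.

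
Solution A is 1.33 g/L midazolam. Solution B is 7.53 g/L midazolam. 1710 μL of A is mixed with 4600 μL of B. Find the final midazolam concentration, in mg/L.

C_mix = (C_A·V_A + C_B·V_B)/(V_A + V_B) = (1.33×1710 + 7.53×4600) / 6310 = 5.85 g/L = 5850 mg/L.

5850 mg/L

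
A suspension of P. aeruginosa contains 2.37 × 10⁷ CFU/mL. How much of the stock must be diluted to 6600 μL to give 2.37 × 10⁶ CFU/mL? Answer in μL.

660 μL

V₁ = C₂V₂/C₁ = 2.37 × 10⁶ × 6600 / 2.37 × 10⁷ = 660 μL.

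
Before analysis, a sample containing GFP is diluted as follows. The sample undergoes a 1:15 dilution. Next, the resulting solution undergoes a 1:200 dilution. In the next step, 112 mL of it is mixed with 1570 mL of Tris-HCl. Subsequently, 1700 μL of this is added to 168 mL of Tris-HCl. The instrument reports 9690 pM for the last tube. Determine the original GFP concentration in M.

0.0436 M

Overall dilution factor = 15 × 200 × 15.02 × 99.82 = 4.50 × 10⁶.
Original = 9690 pM × 4.50 × 10⁶ = 4.36 × 10¹⁰ pM = 0.0436 M.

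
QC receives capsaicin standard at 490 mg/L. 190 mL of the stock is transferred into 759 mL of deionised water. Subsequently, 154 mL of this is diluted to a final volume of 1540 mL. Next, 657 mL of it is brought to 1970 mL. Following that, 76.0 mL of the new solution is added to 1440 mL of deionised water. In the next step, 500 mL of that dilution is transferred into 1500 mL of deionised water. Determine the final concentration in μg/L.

41.0 μg/L

Overall dilution factor = 4.995 × 10 × 2.998 × 19.95 × 4 = 1.19 × 10⁴.
490 mg/L / 1.19 × 10⁴ = 0.0410 mg/L = 41.0 μg/L.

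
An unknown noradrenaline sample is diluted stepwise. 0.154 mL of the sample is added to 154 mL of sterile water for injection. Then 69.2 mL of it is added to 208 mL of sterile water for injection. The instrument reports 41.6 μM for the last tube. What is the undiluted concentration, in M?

0.167 M

Overall dilution factor = 1001 × 4.006 = 4010.
Original = 41.6 μM × 4010 = 1.67 × 10⁵ μM = 0.167 M.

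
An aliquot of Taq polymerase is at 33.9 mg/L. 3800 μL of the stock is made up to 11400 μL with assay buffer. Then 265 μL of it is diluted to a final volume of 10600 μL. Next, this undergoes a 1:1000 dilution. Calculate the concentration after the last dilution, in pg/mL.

282 pg/mL

Overall dilution factor = 3 × 40 × 1000 = 1.20 × 10⁵.
33.9 mg/L / 1.20 × 10⁵ = 2.82 × 10⁻⁴ mg/L = 282 pg/mL.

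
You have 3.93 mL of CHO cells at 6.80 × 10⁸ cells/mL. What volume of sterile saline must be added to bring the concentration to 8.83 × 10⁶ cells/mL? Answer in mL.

V₂ = C₁V₁/C₂ = 6.80 × 10⁸ × 3.93 / 8.83 × 10⁶ = 303 mL.
Diluent to add = V₂ − V₁ = 303 − 3.93 = 299 mL.

299 mL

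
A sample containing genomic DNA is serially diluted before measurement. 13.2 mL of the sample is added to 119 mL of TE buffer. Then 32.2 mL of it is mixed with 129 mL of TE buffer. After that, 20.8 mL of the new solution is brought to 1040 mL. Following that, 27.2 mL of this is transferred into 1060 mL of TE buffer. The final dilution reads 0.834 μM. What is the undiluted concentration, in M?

0.0836 M

Overall dilution factor = 10.02 × 5.006 × 50 × 39.97 = 1.00 × 10⁵.
Original = 0.834 μM × 1.00 × 10⁵ = 8.36 × 10⁴ μM = 0.0836 M.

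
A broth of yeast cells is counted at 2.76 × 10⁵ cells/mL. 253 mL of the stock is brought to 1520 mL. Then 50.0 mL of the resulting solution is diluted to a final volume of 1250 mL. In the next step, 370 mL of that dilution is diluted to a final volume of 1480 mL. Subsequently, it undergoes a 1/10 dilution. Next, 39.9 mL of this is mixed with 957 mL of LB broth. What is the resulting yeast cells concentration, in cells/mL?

Overall dilution factor = 6.008 × 25 × 4 × 10 × 24.98 = 1.50 × 10⁵.
2.76 × 10⁵ cells/mL / 1.50 × 10⁵ = 1.84 cells/mL.

1.84 cells/mL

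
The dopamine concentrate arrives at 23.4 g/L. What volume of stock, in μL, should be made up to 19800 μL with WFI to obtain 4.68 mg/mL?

4.68 mg/mL = 4.68 g/L.
V₁ = C₂V₂/C₁ = 4.68 × 19800 / 23.4 = 3960 μL.

3960 μL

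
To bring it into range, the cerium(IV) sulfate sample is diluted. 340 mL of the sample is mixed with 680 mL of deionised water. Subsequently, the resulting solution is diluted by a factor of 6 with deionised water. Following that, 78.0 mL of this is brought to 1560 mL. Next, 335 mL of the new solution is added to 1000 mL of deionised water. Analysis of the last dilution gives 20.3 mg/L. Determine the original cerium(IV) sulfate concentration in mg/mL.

Overall dilution factor = 3 × 6 × 20 × 3.985 = 1435.
Original = 20.3 mg/L × 1435 = 2.91 × 10⁴ mg/L = 29.1 mg/mL.

29.1 mg/mL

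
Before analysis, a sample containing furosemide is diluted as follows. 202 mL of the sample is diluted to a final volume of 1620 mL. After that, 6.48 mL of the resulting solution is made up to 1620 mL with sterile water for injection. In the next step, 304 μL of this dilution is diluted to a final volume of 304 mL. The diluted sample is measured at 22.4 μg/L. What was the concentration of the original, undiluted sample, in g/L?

Overall dilution factor = 8.020 × 250 × 1000 = 2.00 × 10⁶.
Original = 22.4 μg/L × 2.00 × 10⁶ = 4.49 × 10⁷ μg/L = 44.9 g/L.

44.9 g/L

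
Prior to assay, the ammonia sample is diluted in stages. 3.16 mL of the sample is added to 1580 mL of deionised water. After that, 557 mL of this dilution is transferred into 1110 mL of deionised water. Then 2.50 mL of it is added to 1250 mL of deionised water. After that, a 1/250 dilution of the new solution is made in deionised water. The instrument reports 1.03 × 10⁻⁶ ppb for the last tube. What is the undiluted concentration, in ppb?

193 ppb

Overall dilution factor = 501 × 2.993 × 501 × 250 = 1.88 × 10⁸.
Original = 1.03 × 10⁻⁶ ppb × 1.88 × 10⁸ = 193 ppb.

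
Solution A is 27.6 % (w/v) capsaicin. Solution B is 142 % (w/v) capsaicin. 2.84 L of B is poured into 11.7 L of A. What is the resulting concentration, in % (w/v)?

C_mix = (C_A·V_A + C_B·V_B)/(V_A + V_B) = (27.6×11.7 + 142×2.84) / 14.54 = 49.9 % (w/v).

49.9 % (w/v)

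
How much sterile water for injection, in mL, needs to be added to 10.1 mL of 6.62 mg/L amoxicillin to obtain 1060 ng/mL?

1060 ng/mL = 1.06 mg/L.
V₂ = C₁V₁/C₂ = 6.62 × 10.1 / 1.06 = 63.1 mL.
Diluent to add = V₂ − V₁ = 63.1 − 10.1 = 53.0 mL.

53.0 mL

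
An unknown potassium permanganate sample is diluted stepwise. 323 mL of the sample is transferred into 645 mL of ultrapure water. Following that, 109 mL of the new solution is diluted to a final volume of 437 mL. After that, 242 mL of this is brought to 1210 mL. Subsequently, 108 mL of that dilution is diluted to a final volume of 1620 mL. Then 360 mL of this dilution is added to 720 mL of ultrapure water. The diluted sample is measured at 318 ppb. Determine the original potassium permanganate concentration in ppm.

Overall dilution factor = 2.997 × 4.009 × 5 × 15 × 3 = 2703.
Original = 318 ppb × 2703 = 8.60 × 10⁵ ppb = 860 ppm.

860 ppm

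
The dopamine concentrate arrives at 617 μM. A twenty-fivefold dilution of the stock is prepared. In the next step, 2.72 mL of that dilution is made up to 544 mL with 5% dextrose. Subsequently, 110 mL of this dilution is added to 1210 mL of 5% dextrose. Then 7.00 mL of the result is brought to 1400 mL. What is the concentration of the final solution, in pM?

Overall dilution factor = 25 × 200 × 12 × 200 = 1.20 × 10⁷.
617 μM / 1.20 × 10⁷ = 5.14 × 10⁻⁵ μM = 51.4 pM.

51.4 pM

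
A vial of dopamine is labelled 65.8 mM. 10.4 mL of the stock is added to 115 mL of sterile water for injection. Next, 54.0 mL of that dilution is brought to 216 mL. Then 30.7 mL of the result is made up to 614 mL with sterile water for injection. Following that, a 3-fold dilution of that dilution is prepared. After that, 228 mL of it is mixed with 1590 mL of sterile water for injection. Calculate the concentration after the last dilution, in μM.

2.85 μM

Overall dilution factor = 12.06 × 4 × 20 × 3 × 7.974 = 2.31 × 10⁴.
65.8 mM / 2.31 × 10⁴ = 2.85 × 10⁻³ mM = 2.85 μM.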